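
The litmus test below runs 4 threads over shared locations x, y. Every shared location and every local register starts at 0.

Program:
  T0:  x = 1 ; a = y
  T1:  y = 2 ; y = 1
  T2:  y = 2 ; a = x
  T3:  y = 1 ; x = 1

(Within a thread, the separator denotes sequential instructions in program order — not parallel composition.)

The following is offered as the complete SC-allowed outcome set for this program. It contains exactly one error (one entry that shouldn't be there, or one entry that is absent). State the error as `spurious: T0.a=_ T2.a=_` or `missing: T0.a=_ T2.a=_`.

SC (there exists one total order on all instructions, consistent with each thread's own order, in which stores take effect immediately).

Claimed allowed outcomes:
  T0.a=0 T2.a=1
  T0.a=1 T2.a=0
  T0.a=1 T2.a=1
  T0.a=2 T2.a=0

outcome vector order: (T0.a,T2.a)
SC: 5 outcomes — {(0,1); (1,0); (1,1); (2,0); (2,1)}
SC∖claimed = {(2,1)}

missing: T0.a=2 T2.a=1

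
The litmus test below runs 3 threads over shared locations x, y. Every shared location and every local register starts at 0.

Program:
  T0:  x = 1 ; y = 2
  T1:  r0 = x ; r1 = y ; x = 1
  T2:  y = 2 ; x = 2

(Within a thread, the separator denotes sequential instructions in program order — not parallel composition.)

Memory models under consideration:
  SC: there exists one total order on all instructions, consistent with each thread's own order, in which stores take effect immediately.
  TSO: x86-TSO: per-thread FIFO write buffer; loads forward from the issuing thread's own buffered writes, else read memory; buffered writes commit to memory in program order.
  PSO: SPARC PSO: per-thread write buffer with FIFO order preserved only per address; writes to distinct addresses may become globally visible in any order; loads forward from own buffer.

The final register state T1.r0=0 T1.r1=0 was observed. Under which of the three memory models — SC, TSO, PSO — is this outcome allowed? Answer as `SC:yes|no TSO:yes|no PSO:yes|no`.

outcome vector order: (T1.r0,T1.r1)
under SC → <0 0> <0 2> <1 0> <1 2> <2 2>
under TSO → <0 0> <0 2> <1 0> <1 2> <2 2>
under PSO → <0 0> <0 2> <1 0> <1 2> <2 0> <2 2>
target <0 0> ∈ {SC,TSO,PSO}

SC:yes TSO:yes PSO:yes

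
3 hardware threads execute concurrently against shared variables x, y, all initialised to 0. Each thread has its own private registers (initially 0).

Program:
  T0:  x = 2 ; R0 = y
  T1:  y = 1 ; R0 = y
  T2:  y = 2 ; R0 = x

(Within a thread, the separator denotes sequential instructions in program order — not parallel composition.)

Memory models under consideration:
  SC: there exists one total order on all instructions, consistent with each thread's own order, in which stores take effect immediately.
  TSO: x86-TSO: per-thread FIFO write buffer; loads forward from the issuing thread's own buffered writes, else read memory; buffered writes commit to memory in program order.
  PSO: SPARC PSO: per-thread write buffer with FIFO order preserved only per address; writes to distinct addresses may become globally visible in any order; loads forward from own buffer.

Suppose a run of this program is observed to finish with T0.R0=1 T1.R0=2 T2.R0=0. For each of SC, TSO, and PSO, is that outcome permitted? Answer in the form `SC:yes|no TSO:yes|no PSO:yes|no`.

SC:no TSO:yes PSO:yes

outcome vector order: (T0.R0,T1.R0,T2.R0)
[SC] allowed = {012; 022; 110; 112; 122; 210; 212; 220; 222}
[TSO] allowed = {010; 012; 020; 022; 110; 112; 120; 122; 210; 212; 220; 222}
[PSO] allowed = {010; 012; 020; 022; 110; 112; 120; 122; 210; 212; 220; 222}
target 120 ∈ {TSO,PSO}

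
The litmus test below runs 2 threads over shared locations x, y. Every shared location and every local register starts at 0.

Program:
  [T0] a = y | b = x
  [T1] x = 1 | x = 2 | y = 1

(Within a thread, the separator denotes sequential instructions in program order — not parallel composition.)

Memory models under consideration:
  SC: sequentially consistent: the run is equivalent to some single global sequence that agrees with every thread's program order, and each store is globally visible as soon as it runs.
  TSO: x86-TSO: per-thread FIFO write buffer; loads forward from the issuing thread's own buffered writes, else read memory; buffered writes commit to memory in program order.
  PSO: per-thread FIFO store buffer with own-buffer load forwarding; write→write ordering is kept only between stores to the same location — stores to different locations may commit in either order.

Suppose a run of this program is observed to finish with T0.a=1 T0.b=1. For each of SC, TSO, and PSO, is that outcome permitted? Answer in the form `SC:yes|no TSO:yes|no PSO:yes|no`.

outcome vector order: (T0.a,T0.b)
SC: 4 outcomes — {0/0, 0/1, 0/2, 1/2}
TSO: 4 outcomes — {0/0, 0/1, 0/2, 1/2}
PSO: 6 outcomes — {0/0, 0/1, 0/2, 1/0, 1/1, 1/2}
target 1/1 ∈ {PSO}

SC:no TSO:no PSO:yes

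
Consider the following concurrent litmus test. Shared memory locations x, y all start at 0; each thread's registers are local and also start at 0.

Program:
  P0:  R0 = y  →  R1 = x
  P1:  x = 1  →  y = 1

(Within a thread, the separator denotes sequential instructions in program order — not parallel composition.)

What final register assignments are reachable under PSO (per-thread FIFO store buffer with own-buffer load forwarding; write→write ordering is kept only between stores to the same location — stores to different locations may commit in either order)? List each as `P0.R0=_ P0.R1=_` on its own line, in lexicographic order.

outcome vector order: (P0.R0,P0.R1)
|PSO outcomes| = 4

P0.R0=0 P0.R1=0
P0.R0=0 P0.R1=1
P0.R0=1 P0.R1=0
P0.R0=1 P0.R1=1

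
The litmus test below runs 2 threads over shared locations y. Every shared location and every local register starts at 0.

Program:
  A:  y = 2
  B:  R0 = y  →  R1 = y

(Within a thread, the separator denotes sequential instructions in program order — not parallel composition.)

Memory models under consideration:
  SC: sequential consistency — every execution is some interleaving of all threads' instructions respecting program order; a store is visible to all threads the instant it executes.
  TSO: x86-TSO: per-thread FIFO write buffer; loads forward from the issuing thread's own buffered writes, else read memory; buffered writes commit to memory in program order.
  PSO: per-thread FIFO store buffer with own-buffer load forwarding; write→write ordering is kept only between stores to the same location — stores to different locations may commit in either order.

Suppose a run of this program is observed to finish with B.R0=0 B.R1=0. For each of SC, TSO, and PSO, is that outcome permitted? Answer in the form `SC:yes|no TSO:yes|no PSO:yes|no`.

outcome vector order: (B.R0,B.R1)
SC (3): 00, 02, 22
TSO (3): 00, 02, 22
PSO (3): 00, 02, 22
target 00 ∈ {SC,TSO,PSO}

SC:yes TSO:yes PSO:yes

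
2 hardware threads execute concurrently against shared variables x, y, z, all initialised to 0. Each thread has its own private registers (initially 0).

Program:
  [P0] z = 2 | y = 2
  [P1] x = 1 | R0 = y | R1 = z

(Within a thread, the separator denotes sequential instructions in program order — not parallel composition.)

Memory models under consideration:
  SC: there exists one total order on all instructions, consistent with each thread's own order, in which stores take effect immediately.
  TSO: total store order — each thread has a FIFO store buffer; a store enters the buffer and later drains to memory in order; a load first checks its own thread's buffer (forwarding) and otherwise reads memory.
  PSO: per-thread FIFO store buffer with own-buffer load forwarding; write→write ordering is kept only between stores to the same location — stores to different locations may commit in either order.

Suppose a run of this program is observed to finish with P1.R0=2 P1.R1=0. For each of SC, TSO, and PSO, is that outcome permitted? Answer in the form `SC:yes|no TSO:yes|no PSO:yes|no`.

SC:no TSO:no PSO:yes

outcome vector order: (P1.R0,P1.R1)
[SC] allowed = {00; 02; 22}
[TSO] allowed = {00; 02; 22}
[PSO] allowed = {00; 02; 20; 22}
target 20 ∈ {PSO}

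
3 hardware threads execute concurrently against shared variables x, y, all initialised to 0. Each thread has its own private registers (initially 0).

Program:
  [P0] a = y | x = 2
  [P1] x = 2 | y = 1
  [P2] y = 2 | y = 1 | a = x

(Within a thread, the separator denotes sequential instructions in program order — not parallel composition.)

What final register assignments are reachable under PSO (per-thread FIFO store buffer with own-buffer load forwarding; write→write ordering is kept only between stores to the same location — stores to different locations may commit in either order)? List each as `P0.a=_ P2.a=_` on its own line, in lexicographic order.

P0.a=0 P2.a=0
P0.a=0 P2.a=2
P0.a=1 P2.a=0
P0.a=1 P2.a=2
P0.a=2 P2.a=0
P0.a=2 P2.a=2

outcome vector order: (P0.a,P2.a)
|PSO outcomes| = 6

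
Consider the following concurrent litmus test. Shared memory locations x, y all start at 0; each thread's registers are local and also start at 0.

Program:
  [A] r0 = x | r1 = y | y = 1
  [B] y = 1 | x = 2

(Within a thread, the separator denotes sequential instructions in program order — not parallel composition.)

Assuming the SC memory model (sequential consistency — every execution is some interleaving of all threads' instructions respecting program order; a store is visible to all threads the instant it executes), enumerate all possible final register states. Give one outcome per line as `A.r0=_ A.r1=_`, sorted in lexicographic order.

outcome vector order: (A.r0,A.r1)
|SC outcomes| = 3

A.r0=0 A.r1=0
A.r0=0 A.r1=1
A.r0=2 A.r1=1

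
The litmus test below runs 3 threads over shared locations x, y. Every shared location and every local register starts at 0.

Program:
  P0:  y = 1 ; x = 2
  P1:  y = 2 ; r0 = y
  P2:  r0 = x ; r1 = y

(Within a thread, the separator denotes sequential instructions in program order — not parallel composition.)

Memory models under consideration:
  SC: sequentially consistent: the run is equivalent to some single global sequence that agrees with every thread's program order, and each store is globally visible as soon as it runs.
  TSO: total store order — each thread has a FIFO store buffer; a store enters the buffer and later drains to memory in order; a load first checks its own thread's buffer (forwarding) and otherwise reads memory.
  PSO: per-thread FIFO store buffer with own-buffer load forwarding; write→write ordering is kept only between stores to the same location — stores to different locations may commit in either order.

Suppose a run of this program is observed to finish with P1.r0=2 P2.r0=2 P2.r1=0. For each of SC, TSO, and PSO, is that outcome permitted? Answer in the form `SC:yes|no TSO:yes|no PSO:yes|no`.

outcome vector order: (P1.r0,P2.r0,P2.r1)
SC (9): <1 0 0>, <1 0 1>, <1 0 2>, <1 2 1>, <2 0 0>, <2 0 1>, <2 0 2>, <2 2 1>, <2 2 2>
TSO (9): <1 0 0>, <1 0 1>, <1 0 2>, <1 2 1>, <2 0 0>, <2 0 1>, <2 0 2>, <2 2 1>, <2 2 2>
PSO (12): <1 0 0>, <1 0 1>, <1 0 2>, <1 2 0>, <1 2 1>, <1 2 2>, <2 0 0>, <2 0 1>, <2 0 2>, <2 2 0>, <2 2 1>, <2 2 2>
target <2 2 0> ∈ {PSO}

SC:no TSO:no PSO:yes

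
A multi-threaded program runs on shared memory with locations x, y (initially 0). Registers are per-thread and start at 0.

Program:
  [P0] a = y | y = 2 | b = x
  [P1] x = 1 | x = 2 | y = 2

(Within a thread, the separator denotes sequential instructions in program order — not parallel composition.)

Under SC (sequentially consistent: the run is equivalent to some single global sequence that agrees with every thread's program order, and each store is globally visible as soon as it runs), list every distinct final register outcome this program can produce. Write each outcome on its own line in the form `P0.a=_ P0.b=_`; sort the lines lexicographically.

outcome vector order: (P0.a,P0.b)
|SC outcomes| = 4

P0.a=0 P0.b=0
P0.a=0 P0.b=1
P0.a=0 P0.b=2
P0.a=2 P0.b=2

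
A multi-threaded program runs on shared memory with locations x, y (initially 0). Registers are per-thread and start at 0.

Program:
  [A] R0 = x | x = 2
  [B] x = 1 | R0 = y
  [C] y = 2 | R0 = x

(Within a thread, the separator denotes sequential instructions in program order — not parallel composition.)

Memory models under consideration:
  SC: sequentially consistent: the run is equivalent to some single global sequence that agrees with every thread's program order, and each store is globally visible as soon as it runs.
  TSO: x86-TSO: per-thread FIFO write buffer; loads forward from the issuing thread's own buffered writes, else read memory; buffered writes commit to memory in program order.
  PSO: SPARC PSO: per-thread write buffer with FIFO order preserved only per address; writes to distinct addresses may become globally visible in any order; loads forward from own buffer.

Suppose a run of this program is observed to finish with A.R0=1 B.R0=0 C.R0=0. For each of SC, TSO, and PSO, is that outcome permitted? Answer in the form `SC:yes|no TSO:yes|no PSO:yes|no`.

SC:no TSO:yes PSO:yes

outcome vector order: (A.R0,B.R0,C.R0)
[SC] allowed = {(0,0,1); (0,0,2); (0,2,0); (0,2,1); (0,2,2); (1,0,1); (1,0,2); (1,2,0); (1,2,1); (1,2,2)}
[TSO] allowed = {(0,0,0); (0,0,1); (0,0,2); (0,2,0); (0,2,1); (0,2,2); (1,0,0); (1,0,1); (1,0,2); (1,2,0); (1,2,1); (1,2,2)}
[PSO] allowed = {(0,0,0); (0,0,1); (0,0,2); (0,2,0); (0,2,1); (0,2,2); (1,0,0); (1,0,1); (1,0,2); (1,2,0); (1,2,1); (1,2,2)}
target (1,0,0) ∈ {TSO,PSO}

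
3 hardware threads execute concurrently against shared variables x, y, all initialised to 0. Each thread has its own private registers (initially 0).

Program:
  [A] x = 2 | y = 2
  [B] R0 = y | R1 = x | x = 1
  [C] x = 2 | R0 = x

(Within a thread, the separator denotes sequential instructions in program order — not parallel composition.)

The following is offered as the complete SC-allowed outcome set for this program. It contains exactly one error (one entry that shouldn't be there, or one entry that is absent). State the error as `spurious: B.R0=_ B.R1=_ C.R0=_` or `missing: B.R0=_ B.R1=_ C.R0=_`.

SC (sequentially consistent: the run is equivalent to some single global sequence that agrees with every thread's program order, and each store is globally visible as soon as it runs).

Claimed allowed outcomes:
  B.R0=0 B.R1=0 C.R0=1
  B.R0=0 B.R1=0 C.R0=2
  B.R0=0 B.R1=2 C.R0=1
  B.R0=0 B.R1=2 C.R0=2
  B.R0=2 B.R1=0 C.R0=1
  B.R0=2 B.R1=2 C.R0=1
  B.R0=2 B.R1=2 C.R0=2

spurious: B.R0=2 B.R1=0 C.R0=1

outcome vector order: (B.R0,B.R1,C.R0)
SC: 6 outcomes — {(0,0,1) (0,0,2) (0,2,1) (0,2,2) (2,2,1) (2,2,2)}
claimed∖SC = {(2,0,1)}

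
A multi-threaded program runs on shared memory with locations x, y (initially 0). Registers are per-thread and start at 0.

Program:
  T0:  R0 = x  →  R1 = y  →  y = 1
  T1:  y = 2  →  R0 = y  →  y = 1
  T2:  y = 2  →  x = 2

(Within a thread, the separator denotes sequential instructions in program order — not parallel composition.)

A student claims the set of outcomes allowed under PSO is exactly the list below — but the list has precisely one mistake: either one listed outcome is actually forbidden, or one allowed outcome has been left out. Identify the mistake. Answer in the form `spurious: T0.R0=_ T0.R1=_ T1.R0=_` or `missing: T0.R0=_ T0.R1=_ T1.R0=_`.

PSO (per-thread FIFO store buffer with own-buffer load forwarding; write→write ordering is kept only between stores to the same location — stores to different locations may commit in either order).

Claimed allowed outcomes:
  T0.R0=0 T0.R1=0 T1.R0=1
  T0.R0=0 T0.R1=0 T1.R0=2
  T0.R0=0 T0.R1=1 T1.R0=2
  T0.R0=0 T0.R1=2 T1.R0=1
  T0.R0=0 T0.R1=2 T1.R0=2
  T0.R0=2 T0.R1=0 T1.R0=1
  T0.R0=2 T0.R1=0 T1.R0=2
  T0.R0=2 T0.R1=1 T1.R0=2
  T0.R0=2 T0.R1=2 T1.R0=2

missing: T0.R0=2 T0.R1=2 T1.R0=1

outcome vector order: (T0.R0,T0.R1,T1.R0)
[PSO] allowed = {001, 002, 012, 021, 022, 201, 202, 212, 221, 222}
PSO∖claimed = {221}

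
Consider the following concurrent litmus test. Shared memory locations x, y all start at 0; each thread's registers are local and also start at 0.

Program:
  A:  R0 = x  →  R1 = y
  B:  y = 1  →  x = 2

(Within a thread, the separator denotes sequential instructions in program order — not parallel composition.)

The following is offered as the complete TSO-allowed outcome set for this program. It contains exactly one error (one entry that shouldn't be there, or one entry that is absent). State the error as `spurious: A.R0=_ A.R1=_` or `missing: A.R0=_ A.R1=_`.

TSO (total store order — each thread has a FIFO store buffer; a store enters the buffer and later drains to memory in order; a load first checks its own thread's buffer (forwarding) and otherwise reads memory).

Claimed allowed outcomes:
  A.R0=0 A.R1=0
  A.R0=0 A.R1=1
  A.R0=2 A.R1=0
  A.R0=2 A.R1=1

outcome vector order: (A.R0,A.R1)
[TSO] allowed = {<0 0> <0 1> <2 1>}
claimed∖TSO = {<2 0>}

spurious: A.R0=2 A.R1=0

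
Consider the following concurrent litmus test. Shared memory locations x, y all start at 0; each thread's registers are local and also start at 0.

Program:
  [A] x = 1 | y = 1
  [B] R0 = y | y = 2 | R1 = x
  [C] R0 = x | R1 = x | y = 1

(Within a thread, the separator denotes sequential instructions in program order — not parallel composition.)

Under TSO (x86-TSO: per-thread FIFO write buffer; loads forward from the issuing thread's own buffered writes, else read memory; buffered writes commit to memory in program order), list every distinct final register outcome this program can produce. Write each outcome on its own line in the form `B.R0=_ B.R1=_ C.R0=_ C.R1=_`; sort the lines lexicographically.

B.R0=0 B.R1=0 C.R0=0 C.R1=0
B.R0=0 B.R1=0 C.R0=0 C.R1=1
B.R0=0 B.R1=0 C.R0=1 C.R1=1
B.R0=0 B.R1=1 C.R0=0 C.R1=0
B.R0=0 B.R1=1 C.R0=0 C.R1=1
B.R0=0 B.R1=1 C.R0=1 C.R1=1
B.R0=1 B.R1=0 C.R0=0 C.R1=0
B.R0=1 B.R1=1 C.R0=0 C.R1=0
B.R0=1 B.R1=1 C.R0=0 C.R1=1
B.R0=1 B.R1=1 C.R0=1 C.R1=1

outcome vector order: (B.R0,B.R1,C.R0,C.R1)
|TSO outcomes| = 10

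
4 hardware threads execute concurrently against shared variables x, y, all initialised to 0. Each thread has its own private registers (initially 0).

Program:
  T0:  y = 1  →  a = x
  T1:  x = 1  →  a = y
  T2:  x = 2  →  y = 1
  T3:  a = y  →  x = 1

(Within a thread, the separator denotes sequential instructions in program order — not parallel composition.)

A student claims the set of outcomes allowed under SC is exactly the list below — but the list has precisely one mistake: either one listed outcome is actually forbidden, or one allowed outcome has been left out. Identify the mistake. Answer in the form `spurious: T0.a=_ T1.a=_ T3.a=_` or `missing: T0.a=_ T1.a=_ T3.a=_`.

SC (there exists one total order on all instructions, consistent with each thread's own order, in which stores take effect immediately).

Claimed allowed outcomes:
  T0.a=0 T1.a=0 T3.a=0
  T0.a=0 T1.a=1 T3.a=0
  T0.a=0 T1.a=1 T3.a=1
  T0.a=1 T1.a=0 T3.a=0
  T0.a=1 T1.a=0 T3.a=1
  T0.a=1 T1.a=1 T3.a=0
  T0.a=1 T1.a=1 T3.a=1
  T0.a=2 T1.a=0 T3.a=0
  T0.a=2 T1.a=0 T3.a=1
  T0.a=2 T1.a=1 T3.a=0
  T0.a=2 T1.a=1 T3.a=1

spurious: T0.a=0 T1.a=0 T3.a=0

outcome vector order: (T0.a,T1.a,T3.a)
[SC] allowed = {0/1/0, 0/1/1, 1/0/0, 1/0/1, 1/1/0, 1/1/1, 2/0/0, 2/0/1, 2/1/0, 2/1/1}
claimed∖SC = {0/0/0}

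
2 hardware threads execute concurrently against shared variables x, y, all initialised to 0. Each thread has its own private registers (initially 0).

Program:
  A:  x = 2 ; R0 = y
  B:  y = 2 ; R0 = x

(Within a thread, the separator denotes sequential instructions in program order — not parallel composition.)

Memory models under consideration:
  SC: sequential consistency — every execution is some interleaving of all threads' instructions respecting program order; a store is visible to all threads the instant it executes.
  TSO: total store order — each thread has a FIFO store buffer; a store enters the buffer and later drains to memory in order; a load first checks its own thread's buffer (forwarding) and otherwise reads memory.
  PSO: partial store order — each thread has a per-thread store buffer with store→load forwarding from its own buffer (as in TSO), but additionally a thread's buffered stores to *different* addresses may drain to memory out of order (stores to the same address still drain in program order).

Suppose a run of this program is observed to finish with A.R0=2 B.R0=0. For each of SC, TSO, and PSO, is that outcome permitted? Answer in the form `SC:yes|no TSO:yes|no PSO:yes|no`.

outcome vector order: (A.R0,B.R0)
[SC] allowed = {(0,2), (2,0), (2,2)}
[TSO] allowed = {(0,0), (0,2), (2,0), (2,2)}
[PSO] allowed = {(0,0), (0,2), (2,0), (2,2)}
target (2,0) ∈ {SC,TSO,PSO}

SC:yes TSO:yes PSO:yes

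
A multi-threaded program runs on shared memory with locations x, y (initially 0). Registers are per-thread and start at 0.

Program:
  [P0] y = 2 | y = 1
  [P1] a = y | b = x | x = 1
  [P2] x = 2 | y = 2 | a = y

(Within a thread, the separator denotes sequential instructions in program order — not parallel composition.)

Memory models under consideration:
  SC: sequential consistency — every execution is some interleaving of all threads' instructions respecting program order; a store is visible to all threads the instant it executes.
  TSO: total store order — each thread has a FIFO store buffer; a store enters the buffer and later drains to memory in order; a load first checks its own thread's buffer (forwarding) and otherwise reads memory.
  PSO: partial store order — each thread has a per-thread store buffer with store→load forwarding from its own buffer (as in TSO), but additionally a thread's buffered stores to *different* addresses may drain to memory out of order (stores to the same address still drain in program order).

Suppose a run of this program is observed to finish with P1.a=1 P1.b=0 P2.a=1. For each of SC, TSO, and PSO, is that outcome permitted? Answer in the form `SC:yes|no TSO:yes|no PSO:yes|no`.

outcome vector order: (P1.a,P1.b,P2.a)
SC: 11 outcomes — {<0 0 1>; <0 0 2>; <0 2 1>; <0 2 2>; <1 0 2>; <1 2 1>; <1 2 2>; <2 0 1>; <2 0 2>; <2 2 1>; <2 2 2>}
TSO: 11 outcomes — {<0 0 1>; <0 0 2>; <0 2 1>; <0 2 2>; <1 0 2>; <1 2 1>; <1 2 2>; <2 0 1>; <2 0 2>; <2 2 1>; <2 2 2>}
PSO: 12 outcomes — {<0 0 1>; <0 0 2>; <0 2 1>; <0 2 2>; <1 0 1>; <1 0 2>; <1 2 1>; <1 2 2>; <2 0 1>; <2 0 2>; <2 2 1>; <2 2 2>}
target <1 0 1> ∈ {PSO}

SC:no TSO:no PSO:yes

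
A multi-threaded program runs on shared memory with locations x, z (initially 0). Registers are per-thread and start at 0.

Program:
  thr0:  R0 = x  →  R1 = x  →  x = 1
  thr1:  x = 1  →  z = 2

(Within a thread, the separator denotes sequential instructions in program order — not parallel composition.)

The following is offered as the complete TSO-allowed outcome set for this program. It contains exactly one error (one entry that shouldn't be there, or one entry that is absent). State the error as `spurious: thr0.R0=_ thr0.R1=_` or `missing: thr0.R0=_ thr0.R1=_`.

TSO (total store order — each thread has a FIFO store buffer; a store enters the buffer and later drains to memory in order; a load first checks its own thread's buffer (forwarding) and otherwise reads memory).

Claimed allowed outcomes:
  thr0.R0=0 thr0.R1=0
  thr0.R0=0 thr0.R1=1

outcome vector order: (thr0.R0,thr0.R1)
TSO (3): <0 0>; <0 1>; <1 1>
TSO∖claimed = {<1 1>}

missing: thr0.R0=1 thr0.R1=1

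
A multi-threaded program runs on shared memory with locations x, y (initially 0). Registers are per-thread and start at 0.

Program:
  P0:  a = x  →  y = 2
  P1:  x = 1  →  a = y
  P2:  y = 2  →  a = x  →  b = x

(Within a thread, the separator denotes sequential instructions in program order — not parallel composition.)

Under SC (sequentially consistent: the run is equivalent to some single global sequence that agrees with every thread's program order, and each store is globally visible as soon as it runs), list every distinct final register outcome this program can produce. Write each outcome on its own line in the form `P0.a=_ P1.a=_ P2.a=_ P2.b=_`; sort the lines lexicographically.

outcome vector order: (P0.a,P1.a,P2.a,P2.b)
|SC outcomes| = 8

P0.a=0 P1.a=0 P2.a=1 P2.b=1
P0.a=0 P1.a=2 P2.a=0 P2.b=0
P0.a=0 P1.a=2 P2.a=0 P2.b=1
P0.a=0 P1.a=2 P2.a=1 P2.b=1
P0.a=1 P1.a=0 P2.a=1 P2.b=1
P0.a=1 P1.a=2 P2.a=0 P2.b=0
P0.a=1 P1.a=2 P2.a=0 P2.b=1
P0.a=1 P1.a=2 P2.a=1 P2.b=1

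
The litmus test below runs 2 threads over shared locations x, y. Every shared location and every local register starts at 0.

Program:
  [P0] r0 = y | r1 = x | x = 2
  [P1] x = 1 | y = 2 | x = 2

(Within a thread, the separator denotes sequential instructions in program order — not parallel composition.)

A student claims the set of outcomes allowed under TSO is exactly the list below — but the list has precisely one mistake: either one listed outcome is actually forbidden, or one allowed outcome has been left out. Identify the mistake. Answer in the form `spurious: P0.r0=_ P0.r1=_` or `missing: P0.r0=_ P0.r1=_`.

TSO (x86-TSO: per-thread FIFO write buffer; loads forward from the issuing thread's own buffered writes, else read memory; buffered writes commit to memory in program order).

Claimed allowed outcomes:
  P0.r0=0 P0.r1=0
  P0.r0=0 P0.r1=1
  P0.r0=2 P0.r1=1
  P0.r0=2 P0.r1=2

outcome vector order: (P0.r0,P0.r1)
TSO (5): (0,0); (0,1); (0,2); (2,1); (2,2)
TSO∖claimed = {(0,2)}

missing: P0.r0=0 P0.r1=2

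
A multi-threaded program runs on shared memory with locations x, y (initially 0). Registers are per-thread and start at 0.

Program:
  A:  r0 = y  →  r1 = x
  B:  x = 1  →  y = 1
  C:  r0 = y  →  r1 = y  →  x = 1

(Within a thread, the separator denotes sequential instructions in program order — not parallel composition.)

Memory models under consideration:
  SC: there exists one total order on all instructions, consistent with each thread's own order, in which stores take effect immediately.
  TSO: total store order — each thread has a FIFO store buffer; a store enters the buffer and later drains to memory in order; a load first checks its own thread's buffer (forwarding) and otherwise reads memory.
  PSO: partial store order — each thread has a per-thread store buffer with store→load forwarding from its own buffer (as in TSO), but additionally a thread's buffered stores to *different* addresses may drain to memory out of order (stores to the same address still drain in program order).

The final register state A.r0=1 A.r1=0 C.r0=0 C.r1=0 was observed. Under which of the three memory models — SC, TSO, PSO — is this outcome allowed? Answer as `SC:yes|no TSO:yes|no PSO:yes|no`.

SC:no TSO:no PSO:yes

outcome vector order: (A.r0,A.r1,C.r0,C.r1)
[SC] allowed = {<0 0 0 0> <0 0 0 1> <0 0 1 1> <0 1 0 0> <0 1 0 1> <0 1 1 1> <1 1 0 0> <1 1 0 1> <1 1 1 1>}
[TSO] allowed = {<0 0 0 0> <0 0 0 1> <0 0 1 1> <0 1 0 0> <0 1 0 1> <0 1 1 1> <1 1 0 0> <1 1 0 1> <1 1 1 1>}
[PSO] allowed = {<0 0 0 0> <0 0 0 1> <0 0 1 1> <0 1 0 0> <0 1 0 1> <0 1 1 1> <1 0 0 0> <1 0 0 1> <1 0 1 1> <1 1 0 0> <1 1 0 1> <1 1 1 1>}
target <1 0 0 0> ∈ {PSO}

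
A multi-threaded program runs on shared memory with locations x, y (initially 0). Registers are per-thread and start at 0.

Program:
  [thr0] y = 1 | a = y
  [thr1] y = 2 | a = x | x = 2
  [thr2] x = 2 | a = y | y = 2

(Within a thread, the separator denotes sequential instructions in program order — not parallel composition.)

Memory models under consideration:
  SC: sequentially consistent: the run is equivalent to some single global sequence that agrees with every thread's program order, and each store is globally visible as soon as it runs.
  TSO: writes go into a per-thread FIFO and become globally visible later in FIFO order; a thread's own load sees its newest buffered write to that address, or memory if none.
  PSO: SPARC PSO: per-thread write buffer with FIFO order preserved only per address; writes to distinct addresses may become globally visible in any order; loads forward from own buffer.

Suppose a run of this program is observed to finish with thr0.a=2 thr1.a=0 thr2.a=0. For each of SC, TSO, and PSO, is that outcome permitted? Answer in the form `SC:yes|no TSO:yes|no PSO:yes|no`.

SC:no TSO:yes PSO:yes

outcome vector order: (thr0.a,thr1.a,thr2.a)
[SC] allowed = {1/0/1 1/0/2 1/2/0 1/2/1 1/2/2 2/0/1 2/0/2 2/2/0 2/2/1 2/2/2}
[TSO] allowed = {1/0/0 1/0/1 1/0/2 1/2/0 1/2/1 1/2/2 2/0/0 2/0/1 2/0/2 2/2/0 2/2/1 2/2/2}
[PSO] allowed = {1/0/0 1/0/1 1/0/2 1/2/0 1/2/1 1/2/2 2/0/0 2/0/1 2/0/2 2/2/0 2/2/1 2/2/2}
target 2/0/0 ∈ {TSO,PSO}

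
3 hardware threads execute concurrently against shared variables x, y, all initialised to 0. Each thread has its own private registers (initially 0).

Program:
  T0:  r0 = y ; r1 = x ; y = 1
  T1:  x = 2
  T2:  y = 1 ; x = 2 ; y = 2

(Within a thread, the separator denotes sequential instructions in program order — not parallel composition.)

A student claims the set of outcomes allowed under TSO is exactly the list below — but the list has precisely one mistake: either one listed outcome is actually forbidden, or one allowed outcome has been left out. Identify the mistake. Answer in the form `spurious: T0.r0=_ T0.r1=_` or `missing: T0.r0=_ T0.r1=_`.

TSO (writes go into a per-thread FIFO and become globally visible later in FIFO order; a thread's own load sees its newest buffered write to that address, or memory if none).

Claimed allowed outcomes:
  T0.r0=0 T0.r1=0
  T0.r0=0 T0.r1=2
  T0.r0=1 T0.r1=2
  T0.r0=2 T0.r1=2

missing: T0.r0=1 T0.r1=0

outcome vector order: (T0.r0,T0.r1)
under TSO → 00; 02; 10; 12; 22
TSO∖claimed = {10}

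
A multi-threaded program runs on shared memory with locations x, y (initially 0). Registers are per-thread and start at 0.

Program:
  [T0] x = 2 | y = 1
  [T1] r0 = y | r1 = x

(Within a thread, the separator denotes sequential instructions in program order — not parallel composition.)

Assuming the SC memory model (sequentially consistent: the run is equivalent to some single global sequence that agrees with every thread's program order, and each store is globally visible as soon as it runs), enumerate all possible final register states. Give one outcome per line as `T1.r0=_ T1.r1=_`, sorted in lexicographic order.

T1.r0=0 T1.r1=0
T1.r0=0 T1.r1=2
T1.r0=1 T1.r1=2

outcome vector order: (T1.r0,T1.r1)
|SC outcomes| = 3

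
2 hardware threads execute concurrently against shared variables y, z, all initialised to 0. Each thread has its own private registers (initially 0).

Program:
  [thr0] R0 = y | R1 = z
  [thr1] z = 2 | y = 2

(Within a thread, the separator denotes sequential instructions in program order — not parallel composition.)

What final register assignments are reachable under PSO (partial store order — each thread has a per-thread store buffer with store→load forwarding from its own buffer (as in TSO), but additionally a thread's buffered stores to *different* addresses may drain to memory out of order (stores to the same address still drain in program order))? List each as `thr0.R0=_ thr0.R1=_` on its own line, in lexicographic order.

thr0.R0=0 thr0.R1=0
thr0.R0=0 thr0.R1=2
thr0.R0=2 thr0.R1=0
thr0.R0=2 thr0.R1=2

outcome vector order: (thr0.R0,thr0.R1)
|PSO outcomes| = 4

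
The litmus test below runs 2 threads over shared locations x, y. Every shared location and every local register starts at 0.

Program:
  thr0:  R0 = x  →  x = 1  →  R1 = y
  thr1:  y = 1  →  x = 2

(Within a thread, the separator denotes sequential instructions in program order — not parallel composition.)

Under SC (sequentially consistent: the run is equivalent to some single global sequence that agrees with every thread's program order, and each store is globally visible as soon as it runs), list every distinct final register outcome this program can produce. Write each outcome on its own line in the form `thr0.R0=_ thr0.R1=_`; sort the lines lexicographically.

outcome vector order: (thr0.R0,thr0.R1)
|SC outcomes| = 3

thr0.R0=0 thr0.R1=0
thr0.R0=0 thr0.R1=1
thr0.R0=2 thr0.R1=1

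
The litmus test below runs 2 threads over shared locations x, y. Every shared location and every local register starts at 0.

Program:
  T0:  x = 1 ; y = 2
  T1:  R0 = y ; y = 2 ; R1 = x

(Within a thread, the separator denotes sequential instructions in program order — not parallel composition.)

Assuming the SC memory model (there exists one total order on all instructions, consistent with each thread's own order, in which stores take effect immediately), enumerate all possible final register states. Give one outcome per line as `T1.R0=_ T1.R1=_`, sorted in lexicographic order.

T1.R0=0 T1.R1=0
T1.R0=0 T1.R1=1
T1.R0=2 T1.R1=1

outcome vector order: (T1.R0,T1.R1)
|SC outcomes| = 3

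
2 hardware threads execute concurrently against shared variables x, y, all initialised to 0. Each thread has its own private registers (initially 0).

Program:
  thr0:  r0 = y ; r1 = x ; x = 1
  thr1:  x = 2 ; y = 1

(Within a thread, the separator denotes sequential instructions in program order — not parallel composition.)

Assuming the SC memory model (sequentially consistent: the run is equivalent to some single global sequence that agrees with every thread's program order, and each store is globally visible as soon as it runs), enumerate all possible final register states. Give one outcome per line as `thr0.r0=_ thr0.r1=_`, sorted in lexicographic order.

outcome vector order: (thr0.r0,thr0.r1)
|SC outcomes| = 3

thr0.r0=0 thr0.r1=0
thr0.r0=0 thr0.r1=2
thr0.r0=1 thr0.r1=2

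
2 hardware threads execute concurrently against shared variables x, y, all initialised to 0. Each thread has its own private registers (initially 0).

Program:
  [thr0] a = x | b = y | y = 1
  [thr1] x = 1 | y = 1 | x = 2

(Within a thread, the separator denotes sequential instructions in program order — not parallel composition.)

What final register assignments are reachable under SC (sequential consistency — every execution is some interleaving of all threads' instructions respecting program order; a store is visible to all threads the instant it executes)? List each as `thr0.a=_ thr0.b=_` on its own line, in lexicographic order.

outcome vector order: (thr0.a,thr0.b)
|SC outcomes| = 5

thr0.a=0 thr0.b=0
thr0.a=0 thr0.b=1
thr0.a=1 thr0.b=0
thr0.a=1 thr0.b=1
thr0.a=2 thr0.b=1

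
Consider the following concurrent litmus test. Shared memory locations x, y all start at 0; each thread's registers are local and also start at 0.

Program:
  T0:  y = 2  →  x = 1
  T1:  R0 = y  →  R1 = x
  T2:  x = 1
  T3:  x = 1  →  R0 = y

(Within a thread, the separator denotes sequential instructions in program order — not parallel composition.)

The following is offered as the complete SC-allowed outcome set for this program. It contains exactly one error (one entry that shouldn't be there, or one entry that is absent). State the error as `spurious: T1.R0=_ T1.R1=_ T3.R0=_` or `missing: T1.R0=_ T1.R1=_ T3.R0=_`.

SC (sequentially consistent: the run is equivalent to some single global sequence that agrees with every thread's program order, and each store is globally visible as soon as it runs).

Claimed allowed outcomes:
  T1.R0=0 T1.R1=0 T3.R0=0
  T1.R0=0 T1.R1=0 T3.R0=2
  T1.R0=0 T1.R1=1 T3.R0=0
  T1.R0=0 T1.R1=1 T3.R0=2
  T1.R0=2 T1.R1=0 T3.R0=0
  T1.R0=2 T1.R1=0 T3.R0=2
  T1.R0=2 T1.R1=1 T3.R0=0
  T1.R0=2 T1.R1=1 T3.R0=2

spurious: T1.R0=2 T1.R1=0 T3.R0=0

outcome vector order: (T1.R0,T1.R1,T3.R0)
[SC] allowed = {0/0/0 0/0/2 0/1/0 0/1/2 2/0/2 2/1/0 2/1/2}
claimed∖SC = {2/0/0}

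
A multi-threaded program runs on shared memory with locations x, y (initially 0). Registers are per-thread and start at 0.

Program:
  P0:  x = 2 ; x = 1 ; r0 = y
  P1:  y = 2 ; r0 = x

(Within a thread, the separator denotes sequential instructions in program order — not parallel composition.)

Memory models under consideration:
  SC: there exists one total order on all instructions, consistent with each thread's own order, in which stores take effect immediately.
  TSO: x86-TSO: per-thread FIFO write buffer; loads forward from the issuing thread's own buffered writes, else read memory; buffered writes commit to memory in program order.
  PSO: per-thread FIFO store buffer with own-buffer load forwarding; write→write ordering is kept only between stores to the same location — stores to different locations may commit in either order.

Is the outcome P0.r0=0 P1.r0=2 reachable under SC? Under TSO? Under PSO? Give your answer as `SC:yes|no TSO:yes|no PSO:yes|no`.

SC:no TSO:yes PSO:yes

outcome vector order: (P0.r0,P1.r0)
[SC] allowed = {(0,1), (2,0), (2,1), (2,2)}
[TSO] allowed = {(0,0), (0,1), (0,2), (2,0), (2,1), (2,2)}
[PSO] allowed = {(0,0), (0,1), (0,2), (2,0), (2,1), (2,2)}
target (0,2) ∈ {TSO,PSO}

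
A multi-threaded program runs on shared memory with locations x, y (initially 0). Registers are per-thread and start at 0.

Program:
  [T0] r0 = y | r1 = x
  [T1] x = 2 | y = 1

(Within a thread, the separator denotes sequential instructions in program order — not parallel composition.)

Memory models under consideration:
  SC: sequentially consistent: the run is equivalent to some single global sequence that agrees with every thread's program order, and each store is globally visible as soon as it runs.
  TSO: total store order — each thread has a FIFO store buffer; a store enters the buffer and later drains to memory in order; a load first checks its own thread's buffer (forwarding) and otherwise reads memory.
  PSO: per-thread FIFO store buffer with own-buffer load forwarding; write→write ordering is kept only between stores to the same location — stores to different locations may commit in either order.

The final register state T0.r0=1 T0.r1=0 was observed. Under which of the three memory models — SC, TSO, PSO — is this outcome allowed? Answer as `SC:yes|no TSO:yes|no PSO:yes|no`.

outcome vector order: (T0.r0,T0.r1)
SC (3): (0,0), (0,2), (1,2)
TSO (3): (0,0), (0,2), (1,2)
PSO (4): (0,0), (0,2), (1,0), (1,2)
target (1,0) ∈ {PSO}

SC:no TSO:no PSO:yes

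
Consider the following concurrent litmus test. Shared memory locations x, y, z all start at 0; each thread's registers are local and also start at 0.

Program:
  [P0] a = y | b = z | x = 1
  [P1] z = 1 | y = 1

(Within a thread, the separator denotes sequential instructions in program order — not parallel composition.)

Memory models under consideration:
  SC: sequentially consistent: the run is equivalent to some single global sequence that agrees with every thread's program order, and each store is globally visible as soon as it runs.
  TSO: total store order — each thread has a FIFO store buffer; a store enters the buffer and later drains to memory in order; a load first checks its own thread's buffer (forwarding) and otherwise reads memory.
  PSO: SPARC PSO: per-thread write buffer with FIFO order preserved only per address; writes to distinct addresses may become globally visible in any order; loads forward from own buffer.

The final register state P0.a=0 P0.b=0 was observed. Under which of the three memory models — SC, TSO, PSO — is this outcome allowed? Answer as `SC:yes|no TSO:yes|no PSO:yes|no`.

SC:yes TSO:yes PSO:yes

outcome vector order: (P0.a,P0.b)
[SC] allowed = {00 01 11}
[TSO] allowed = {00 01 11}
[PSO] allowed = {00 01 10 11}
target 00 ∈ {SC,TSO,PSO}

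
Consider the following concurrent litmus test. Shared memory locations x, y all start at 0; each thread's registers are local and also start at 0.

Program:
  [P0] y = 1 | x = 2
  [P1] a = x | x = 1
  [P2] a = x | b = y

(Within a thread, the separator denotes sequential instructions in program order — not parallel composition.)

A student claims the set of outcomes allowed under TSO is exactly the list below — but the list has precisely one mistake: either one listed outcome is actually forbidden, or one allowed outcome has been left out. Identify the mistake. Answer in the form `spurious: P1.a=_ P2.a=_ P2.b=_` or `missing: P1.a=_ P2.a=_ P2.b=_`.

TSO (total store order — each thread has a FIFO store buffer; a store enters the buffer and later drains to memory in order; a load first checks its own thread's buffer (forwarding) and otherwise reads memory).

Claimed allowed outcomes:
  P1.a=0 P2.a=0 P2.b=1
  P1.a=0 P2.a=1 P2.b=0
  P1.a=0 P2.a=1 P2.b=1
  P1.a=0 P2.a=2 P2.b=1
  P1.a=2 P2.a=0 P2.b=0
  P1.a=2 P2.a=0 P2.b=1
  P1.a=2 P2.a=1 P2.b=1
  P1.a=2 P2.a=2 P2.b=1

missing: P1.a=0 P2.a=0 P2.b=0

outcome vector order: (P1.a,P2.a,P2.b)
TSO: 9 outcomes — {(0,0,0), (0,0,1), (0,1,0), (0,1,1), (0,2,1), (2,0,0), (2,0,1), (2,1,1), (2,2,1)}
TSO∖claimed = {(0,0,0)}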